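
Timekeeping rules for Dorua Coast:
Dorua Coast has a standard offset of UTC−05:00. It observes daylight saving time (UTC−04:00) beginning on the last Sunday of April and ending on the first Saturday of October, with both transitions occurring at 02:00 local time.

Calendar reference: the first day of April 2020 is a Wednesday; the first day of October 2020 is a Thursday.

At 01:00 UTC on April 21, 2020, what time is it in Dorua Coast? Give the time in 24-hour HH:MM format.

20:00

1 April 2020 is a Wednesday, so Sundays fall on 5, 12, 19, 26; the last is April 26.
1 October 2020 is a Thursday, so the first Saturday is October 3.
At the standard offset (UTC−05:00), 01:00 UTC − 5h = 20:00 Dorua Coast standard time (rolling into the previous day, 20 April 2020).
The standard-time date in Dorua Coast, April 20, 2020, is outside the daylight-saving period (26 April – 3 October), so Dorua Coast is on standard time, UTC−05:00.
01:00 UTC − 5h = 20:00 local (rolling into the previous day, 20 April 2020).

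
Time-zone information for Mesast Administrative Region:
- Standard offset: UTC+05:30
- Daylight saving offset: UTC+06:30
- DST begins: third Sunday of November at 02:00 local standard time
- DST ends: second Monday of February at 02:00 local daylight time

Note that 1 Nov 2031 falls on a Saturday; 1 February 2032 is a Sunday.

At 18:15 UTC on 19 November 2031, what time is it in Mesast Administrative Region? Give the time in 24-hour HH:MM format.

00:45

1 November 2031 is a Saturday, so the first Sunday is November 2 and the third is November 16.
1 February 2032 is a Sunday, so the first Monday is February 2 and the second is February 9.
At the standard offset (UTC+05:30), 18:15 UTC + 5h30m = 23:45 Mesast Administrative Region standard time.
The standard-time date in Mesast Administrative Region, 19 November 2031, falls between 16 November 2031 and 9 February 2032, so daylight saving is in effect and Mesast Administrative Region is at UTC+06:30.
18:15 UTC + 6h30m = 00:45 local (rolling into the next day, 20 November 2031).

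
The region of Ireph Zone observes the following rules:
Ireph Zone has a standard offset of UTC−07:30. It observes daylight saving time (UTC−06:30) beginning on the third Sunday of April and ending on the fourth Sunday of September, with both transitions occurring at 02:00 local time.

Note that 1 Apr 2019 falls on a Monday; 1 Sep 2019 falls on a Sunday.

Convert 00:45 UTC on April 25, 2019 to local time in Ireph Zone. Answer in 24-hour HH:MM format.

18:15

1 April 2019 is a Monday, so the first Sunday is April 7 and the third is April 21.
1 September 2019 is a Sunday, so the first Sunday is September 1 and the fourth is September 22.
At the standard offset (UTC−07:30), 00:45 UTC − 7h30m = 17:15 Ireph Zone standard time (rolling into the previous day, 24 April 2019).
The standard-time date in Ireph Zone, April 24, 2019, falls between 21 April and 22 September, so daylight saving is in effect and Ireph Zone is at UTC−06:30.
00:45 UTC − 6h30m = 18:15 local (rolling into the previous day, 24 April 2019).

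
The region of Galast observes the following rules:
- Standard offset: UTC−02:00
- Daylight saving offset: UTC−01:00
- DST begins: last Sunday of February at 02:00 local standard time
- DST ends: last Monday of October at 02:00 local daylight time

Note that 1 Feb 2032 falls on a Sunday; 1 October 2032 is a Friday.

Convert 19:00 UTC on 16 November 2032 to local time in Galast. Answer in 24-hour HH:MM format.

17:00

1 February 2032 is a Sunday, so Sundays fall on 1, 8, 15, 22, 29; the last is February 29.
1 October 2032 is a Friday, so Mondays fall on 4, 11, 18, 25; the last is October 25.
At the standard offset (UTC−02:00), 19:00 UTC − 2h = 17:00 Galast standard time.
Daylight saving runs 29 February – 25 October; the standard-time date in Galast, 16 November 2032, is outside that window, so Galast is on standard time at UTC−02:00.
19:00 UTC − 2h = 17:00 local.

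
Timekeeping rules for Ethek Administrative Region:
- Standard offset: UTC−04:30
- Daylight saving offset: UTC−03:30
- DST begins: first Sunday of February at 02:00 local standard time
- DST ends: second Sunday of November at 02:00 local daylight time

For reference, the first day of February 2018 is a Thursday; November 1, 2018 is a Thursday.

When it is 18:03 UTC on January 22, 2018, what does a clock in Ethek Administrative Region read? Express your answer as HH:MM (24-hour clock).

13:33

1 February 2018 is a Thursday, so the first Sunday is February 4.
1 November 2018 is a Thursday, so the first Sunday is November 4 and the second is November 11.
At the standard offset (UTC−04:30), 18:03 UTC − 4h30m = 13:33 Ethek Administrative Region standard time.
The standard-time date in Ethek Administrative Region, January 22, 2018, does not fall between 4 February and 11 November, so daylight saving is not in effect and Ethek Administrative Region is at UTC−04:30.
18:03 UTC − 4h30m = 13:33 local.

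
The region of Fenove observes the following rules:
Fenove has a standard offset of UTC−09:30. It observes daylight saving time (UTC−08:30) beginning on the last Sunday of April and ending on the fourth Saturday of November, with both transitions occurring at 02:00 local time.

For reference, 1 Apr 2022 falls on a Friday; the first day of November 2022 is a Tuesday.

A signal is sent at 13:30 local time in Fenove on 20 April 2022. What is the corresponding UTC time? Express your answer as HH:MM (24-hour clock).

1 April 2022 is a Friday, so Sundays fall on 3, 10, 17, 24; the last is April 24.
1 November 2022 is a Tuesday, so the first Saturday is November 5 and the fourth is November 26.
20 April 2022 does not fall between 24 April and 26 November, so daylight saving is not in effect and Fenove is at UTC−09:30.
13:30 local + 9h30m = 23:00 UTC.

23:00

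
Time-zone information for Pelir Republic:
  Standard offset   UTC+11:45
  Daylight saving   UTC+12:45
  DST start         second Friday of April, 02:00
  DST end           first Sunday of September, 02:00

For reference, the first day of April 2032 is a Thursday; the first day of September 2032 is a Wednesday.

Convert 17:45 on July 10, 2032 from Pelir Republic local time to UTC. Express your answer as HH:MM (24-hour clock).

1 April 2032 is a Thursday, so the first Friday is April 2 and the second is April 9.
1 September 2032 is a Wednesday, so the first Sunday is September 5.
July 10, 2032 falls between 9 April and 5 September, so daylight saving is in effect and Pelir Republic is at UTC+12:45.
17:45 local − 12h45m = 05:00 UTC.

05:00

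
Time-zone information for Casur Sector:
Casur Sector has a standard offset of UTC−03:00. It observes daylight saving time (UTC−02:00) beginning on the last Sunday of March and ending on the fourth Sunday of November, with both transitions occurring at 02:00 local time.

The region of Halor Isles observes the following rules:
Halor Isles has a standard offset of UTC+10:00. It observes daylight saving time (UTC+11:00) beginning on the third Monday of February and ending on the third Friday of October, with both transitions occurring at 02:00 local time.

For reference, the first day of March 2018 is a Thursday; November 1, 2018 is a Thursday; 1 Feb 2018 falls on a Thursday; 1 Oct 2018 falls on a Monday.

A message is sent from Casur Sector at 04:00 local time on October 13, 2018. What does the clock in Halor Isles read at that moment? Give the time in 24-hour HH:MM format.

1 March 2018 is a Thursday, so Sundays fall on 4, 11, 18, 25; the last is March 25.
1 November 2018 is a Thursday, so the first Sunday is November 4 and the fourth is November 25.
Daylight saving runs 25 March – 25 November; October 13, 2018 is inside that window, so Casur Sector is at UTC−02:00.
04:00 Casur Sector + 2h = 06:00 UTC.
1 February 2018 is a Thursday, so the first Monday is February 5 and the third is February 19.
1 October 2018 is a Monday, so the first Friday is October 5 and the third is October 19.
At the standard offset (UTC+10:00), 06:00 UTC + 10h = 16:00 Halor Isles standard time.
The standard-time date in Halor Isles, October 13, 2018, falls between 19 February and 19 October, so daylight saving is in effect and Halor Isles is at UTC+11:00.
06:00 UTC + 11h = 17:00 Halor Isles.

17:00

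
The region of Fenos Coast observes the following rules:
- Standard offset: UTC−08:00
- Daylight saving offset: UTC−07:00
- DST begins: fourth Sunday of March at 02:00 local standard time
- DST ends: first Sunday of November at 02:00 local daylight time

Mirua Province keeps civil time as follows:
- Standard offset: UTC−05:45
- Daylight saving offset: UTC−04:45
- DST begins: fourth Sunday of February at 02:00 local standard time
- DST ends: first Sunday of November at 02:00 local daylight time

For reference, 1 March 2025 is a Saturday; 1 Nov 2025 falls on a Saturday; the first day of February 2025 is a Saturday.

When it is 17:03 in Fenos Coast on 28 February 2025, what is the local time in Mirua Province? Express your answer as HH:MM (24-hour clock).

20:18

1 March 2025 is a Saturday, so the first Sunday is March 2 and the fourth is March 23.
1 November 2025 is a Saturday, so the first Sunday is November 2.
28 February 2025 is outside the daylight-saving period (23 March – 2 November), so Fenos Coast is on standard time, UTC−08:00.
17:03 Fenos Coast + 8h = 01:03 UTC (rolling into the next day, 1 March 2025).
1 February 2025 is a Saturday, so the first Sunday is February 2 and the fourth is February 23.
1 November 2025 is a Saturday, so the first Sunday is November 2.
At the standard offset (UTC−05:45), 01:03 UTC − 5h45m = 19:18 Mirua Province standard time (rolling into the previous day, 28 February 2025).
The standard-time date in Mirua Province, 28 February 2025, falls between 23 February and 2 November, so daylight saving is in effect and Mirua Province is at UTC−04:45.
01:03 UTC − 4h45m = 20:18 Mirua Province (rolling into the previous day, 28 February 2025).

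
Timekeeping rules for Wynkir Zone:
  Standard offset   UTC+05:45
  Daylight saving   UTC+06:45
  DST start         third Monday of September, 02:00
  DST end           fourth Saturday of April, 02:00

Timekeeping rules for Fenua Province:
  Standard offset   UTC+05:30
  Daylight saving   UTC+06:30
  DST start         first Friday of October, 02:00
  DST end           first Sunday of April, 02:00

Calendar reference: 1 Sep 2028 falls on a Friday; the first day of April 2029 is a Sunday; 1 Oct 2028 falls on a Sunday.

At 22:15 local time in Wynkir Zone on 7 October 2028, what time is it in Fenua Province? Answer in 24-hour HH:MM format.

1 September 2028 is a Friday, so the first Monday is September 4 and the third is September 18.
1 April 2029 is a Sunday, so the first Saturday is April 7 and the fourth is April 28.
7 October 2028 falls between 18 September 2028 and 28 April 2029, so daylight saving is in effect and Wynkir Zone is at UTC+06:45.
22:15 Wynkir Zone − 6h45m = 15:30 UTC.
1 October 2028 is a Sunday, so the first Friday is October 6.
1 April 2029 is a Sunday, so the first Sunday is April 1.
At the standard offset (UTC+05:30), 15:30 UTC + 5h30m = 21:00 Fenua Province standard time.
Daylight saving runs 6 October 2028 – 1 April 2029; the standard-time date in Fenua Province, 7 October 2028, is inside that window, so Fenua Province is at UTC+06:30.
15:30 UTC + 6h30m = 22:00 Fenua Province.

22:00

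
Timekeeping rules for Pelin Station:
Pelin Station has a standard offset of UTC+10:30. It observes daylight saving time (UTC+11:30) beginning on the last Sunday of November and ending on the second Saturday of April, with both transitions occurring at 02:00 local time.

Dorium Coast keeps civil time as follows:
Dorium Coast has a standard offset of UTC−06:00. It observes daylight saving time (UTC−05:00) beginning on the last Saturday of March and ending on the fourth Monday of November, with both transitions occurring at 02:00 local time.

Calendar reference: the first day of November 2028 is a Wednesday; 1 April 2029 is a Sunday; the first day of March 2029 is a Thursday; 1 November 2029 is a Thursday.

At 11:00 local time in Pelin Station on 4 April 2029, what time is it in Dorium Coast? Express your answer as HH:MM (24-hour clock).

1 November 2028 is a Wednesday, so Sundays fall on 5, 12, 19, 26; the last is November 26.
1 April 2029 is a Sunday, so the first Saturday is April 7 and the second is April 14.
4 April 2029 falls between 26 November 2028 and 14 April 2029, so daylight saving is in effect and Pelin Station is at UTC+11:30.
11:00 Pelin Station − 11h30m = 23:30 UTC (rolling into the previous day, 3 April 2029).
1 March 2029 is a Thursday, so Saturdays fall on 3, 10, 17, 24, 31; the last is March 31.
1 November 2029 is a Thursday, so the first Monday is November 5 and the fourth is November 26.
At the standard offset (UTC−06:00), 23:30 UTC − 6h = 17:30 Dorium Coast standard time.
The standard-time date in Dorium Coast, 3 April 2029, lies within the daylight-saving period (31 March – 26 November), so Dorium Coast is on daylight time, UTC−05:00.
23:30 UTC − 5h = 18:30 Dorium Coast.

18:30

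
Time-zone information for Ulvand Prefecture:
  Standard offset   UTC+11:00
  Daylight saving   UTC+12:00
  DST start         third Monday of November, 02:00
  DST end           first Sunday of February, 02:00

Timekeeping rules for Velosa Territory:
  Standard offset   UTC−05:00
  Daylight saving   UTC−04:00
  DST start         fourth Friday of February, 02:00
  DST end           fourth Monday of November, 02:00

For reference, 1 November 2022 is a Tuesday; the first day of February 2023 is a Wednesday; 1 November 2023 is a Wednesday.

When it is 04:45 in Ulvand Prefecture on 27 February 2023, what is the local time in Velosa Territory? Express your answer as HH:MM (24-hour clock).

13:45

1 November 2022 is a Tuesday, so the first Monday is November 7 and the third is November 21.
1 February 2023 is a Wednesday, so the first Sunday is February 5.
27 February 2023 does not fall between 21 November 2022 and 5 February 2023, so daylight saving is not in effect and Ulvand Prefecture is at UTC+11:00.
04:45 Ulvand Prefecture − 11h = 17:45 UTC (rolling into the previous day, 26 February 2023).
1 February 2023 is a Wednesday, so the first Friday is February 3 and the fourth is February 24.
1 November 2023 is a Wednesday, so the first Monday is November 6 and the fourth is November 27.
At the standard offset (UTC−05:00), 17:45 UTC − 5h = 12:45 Velosa Territory standard time.
The standard-time date in Velosa Territory, 26 February 2023, lies within the daylight-saving period (24 February – 27 November), so Velosa Territory is on daylight time, UTC−04:00.
17:45 UTC − 4h = 13:45 Velosa Territory.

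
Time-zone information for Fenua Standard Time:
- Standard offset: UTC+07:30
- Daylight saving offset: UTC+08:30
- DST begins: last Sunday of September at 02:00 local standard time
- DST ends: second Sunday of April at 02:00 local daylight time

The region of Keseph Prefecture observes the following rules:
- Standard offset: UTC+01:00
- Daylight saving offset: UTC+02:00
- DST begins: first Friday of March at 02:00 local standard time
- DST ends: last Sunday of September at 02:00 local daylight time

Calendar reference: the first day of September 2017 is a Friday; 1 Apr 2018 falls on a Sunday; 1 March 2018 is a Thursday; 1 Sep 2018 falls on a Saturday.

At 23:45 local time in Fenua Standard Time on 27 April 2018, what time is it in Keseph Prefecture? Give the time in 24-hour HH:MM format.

1 September 2017 is a Friday, so Sundays fall on 3, 10, 17, 24; the last is September 24.
1 April 2018 is a Sunday, so the first Sunday is April 1 and the second is April 8.
Daylight saving runs 24 September 2017 – 8 April 2018; 27 April 2018 is outside that window, so Fenua Standard Time is on standard time at UTC+07:30.
23:45 Fenua Standard Time − 7h30m = 16:15 UTC.
1 March 2018 is a Thursday, so the first Friday is March 2.
1 September 2018 is a Saturday, so Sundays fall on 2, 9, 16, 23, 30; the last is September 30.
At the standard offset (UTC+01:00), 16:15 UTC + 1h = 17:15 Keseph Prefecture standard time.
The standard-time date in Keseph Prefecture, 27 April 2018, lies within the daylight-saving period (2 March – 30 September), so Keseph Prefecture is on daylight time, UTC+02:00.
16:15 UTC + 2h = 18:15 Keseph Prefecture.

18:15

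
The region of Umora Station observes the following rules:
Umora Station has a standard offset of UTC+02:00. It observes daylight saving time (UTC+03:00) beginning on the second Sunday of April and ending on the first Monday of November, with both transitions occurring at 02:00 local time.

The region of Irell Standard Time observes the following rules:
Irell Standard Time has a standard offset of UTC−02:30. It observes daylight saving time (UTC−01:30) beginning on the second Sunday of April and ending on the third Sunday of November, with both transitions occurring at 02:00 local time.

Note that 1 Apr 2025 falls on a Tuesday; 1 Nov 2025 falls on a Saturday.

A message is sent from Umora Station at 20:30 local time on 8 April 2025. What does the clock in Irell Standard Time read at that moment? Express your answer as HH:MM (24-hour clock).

1 April 2025 is a Tuesday, so the first Sunday is April 6 and the second is April 13.
1 November 2025 is a Saturday, so the first Monday is November 3.
Daylight saving runs 13 April – 3 November; 8 April 2025 is outside that window, so Umora Station is on standard time at UTC+02:00.
20:30 Umora Station − 2h = 18:30 UTC.
1 April 2025 is a Tuesday, so the first Sunday is April 6 and the second is April 13.
1 November 2025 is a Saturday, so the first Sunday is November 2 and the third is November 16.
At the standard offset (UTC−02:30), 18:30 UTC − 2h30m = 16:00 Irell Standard Time standard time.
Daylight saving runs 13 April – 16 November; the standard-time date in Irell Standard Time, 8 April 2025, is outside that window, so Irell Standard Time is on standard time at UTC−02:30.
18:30 UTC − 2h30m = 16:00 Irell Standard Time.

16:00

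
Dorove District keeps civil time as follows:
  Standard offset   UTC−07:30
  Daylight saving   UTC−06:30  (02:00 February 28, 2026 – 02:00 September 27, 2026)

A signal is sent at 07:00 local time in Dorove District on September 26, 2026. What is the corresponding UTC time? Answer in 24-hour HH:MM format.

13:30

September 26, 2026 falls between 28 February and 27 September, so daylight saving is in effect and Dorove District is at UTC−06:30.
07:00 local + 6h30m = 13:30 UTC.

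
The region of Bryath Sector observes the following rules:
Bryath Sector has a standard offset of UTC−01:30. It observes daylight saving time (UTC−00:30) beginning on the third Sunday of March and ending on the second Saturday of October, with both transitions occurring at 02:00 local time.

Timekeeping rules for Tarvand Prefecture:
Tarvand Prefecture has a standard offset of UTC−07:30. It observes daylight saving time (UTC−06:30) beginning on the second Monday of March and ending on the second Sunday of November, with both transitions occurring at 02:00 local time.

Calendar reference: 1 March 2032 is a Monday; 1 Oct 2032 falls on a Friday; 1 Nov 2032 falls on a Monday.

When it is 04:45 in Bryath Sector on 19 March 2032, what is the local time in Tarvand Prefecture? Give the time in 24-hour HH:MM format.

23:45

1 March 2032 is a Monday, so the first Sunday is March 7 and the third is March 21.
1 October 2032 is a Friday, so the first Saturday is October 2 and the second is October 9.
19 March 2032 does not fall between 21 March and 9 October, so daylight saving is not in effect and Bryath Sector is at UTC−01:30.
04:45 Bryath Sector + 1h30m = 06:15 UTC.
1 March 2032 is a Monday, so the first Monday is March 1 and the second is March 8.
1 November 2032 is a Monday, so the first Sunday is November 7 and the second is November 14.
At the standard offset (UTC−07:30), 06:15 UTC − 7h30m = 22:45 Tarvand Prefecture standard time (rolling into the previous day, 18 March 2032).
Daylight saving runs 8 March – 14 November; the standard-time date in Tarvand Prefecture, 18 March 2032, is inside that window, so Tarvand Prefecture is at UTC−06:30.
06:15 UTC − 6h30m = 23:45 Tarvand Prefecture (rolling into the previous day, 18 March 2032).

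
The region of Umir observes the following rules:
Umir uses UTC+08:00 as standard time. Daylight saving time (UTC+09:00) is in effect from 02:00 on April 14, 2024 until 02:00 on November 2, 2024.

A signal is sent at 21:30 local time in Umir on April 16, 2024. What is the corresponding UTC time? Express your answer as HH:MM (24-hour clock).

12:30

April 16, 2024 falls between 14 April and 2 November, so daylight saving is in effect and Umir is at UTC+09:00.
21:30 local − 9h = 12:30 UTC.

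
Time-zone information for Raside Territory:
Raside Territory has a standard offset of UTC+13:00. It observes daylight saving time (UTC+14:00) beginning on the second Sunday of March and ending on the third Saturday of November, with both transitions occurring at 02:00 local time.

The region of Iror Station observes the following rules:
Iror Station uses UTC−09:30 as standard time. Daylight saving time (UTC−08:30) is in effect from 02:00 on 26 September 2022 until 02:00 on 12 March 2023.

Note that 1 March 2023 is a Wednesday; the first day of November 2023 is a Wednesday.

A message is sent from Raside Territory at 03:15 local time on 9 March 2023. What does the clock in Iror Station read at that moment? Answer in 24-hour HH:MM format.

1 March 2023 is a Wednesday, so the first Sunday is March 5 and the second is March 12.
1 November 2023 is a Wednesday, so the first Saturday is November 4 and the third is November 18.
9 March 2023 is outside the daylight-saving period (12 March – 18 November), so Raside Territory is on standard time, UTC+13:00.
03:15 Raside Territory − 13h = 14:15 UTC (rolling into the previous day, 8 March 2023).
At the standard offset (UTC−09:30), 14:15 UTC − 9h30m = 04:45 Iror Station standard time.
The standard-time date in Iror Station, 8 March 2023, falls between 26 September 2022 and 12 March 2023, so daylight saving is in effect and Iror Station is at UTC−08:30.
14:15 UTC − 8h30m = 05:45 Iror Station.

05:45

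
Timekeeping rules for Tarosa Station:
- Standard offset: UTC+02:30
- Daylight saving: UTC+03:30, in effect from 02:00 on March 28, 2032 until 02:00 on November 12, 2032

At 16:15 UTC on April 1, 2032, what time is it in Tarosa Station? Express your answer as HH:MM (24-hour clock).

19:45

At the standard offset (UTC+02:30), 16:15 UTC + 2h30m = 18:45 Tarosa Station standard time.
Daylight saving runs 28 March – 12 November; the standard-time date in Tarosa Station, April 1, 2032, is inside that window, so Tarosa Station is at UTC+03:30.
16:15 UTC + 3h30m = 19:45 local.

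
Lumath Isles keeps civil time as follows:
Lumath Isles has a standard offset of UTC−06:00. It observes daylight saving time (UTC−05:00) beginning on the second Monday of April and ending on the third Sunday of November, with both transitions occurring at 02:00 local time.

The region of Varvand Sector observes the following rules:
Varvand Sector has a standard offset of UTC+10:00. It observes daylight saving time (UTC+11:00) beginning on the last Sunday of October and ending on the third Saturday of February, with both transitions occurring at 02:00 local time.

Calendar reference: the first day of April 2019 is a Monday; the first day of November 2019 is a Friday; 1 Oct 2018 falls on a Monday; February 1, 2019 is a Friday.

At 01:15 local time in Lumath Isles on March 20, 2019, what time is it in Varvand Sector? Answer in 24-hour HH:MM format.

1 April 2019 is a Monday, so the first Monday is April 1 and the second is April 8.
1 November 2019 is a Friday, so the first Sunday is November 3 and the third is November 17.
March 20, 2019 does not fall between 8 April and 17 November, so daylight saving is not in effect and Lumath Isles is at UTC−06:00.
01:15 Lumath Isles + 6h = 07:15 UTC.
1 October 2018 is a Monday, so Sundays fall on 7, 14, 21, 28; the last is October 28.
1 February 2019 is a Friday, so the first Saturday is February 2 and the third is February 16.
At the standard offset (UTC+10:00), 07:15 UTC + 10h = 17:15 Varvand Sector standard time.
The standard-time date in Varvand Sector, March 20, 2019, is outside the daylight-saving period (28 October 2018 – 16 February 2019), so Varvand Sector is on standard time, UTC+10:00.
07:15 UTC + 10h = 17:15 Varvand Sector.

17:15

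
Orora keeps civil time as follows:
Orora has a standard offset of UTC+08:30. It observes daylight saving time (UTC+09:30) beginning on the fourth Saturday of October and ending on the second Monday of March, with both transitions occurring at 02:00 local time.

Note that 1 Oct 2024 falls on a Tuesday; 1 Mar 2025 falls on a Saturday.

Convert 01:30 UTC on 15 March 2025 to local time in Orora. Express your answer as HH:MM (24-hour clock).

1 October 2024 is a Tuesday, so the first Saturday is October 5 and the fourth is October 26.
1 March 2025 is a Saturday, so the first Monday is March 3 and the second is March 10.
At the standard offset (UTC+08:30), 01:30 UTC + 8h30m = 10:00 Orora standard time.
Daylight saving runs 26 October 2024 – 10 March 2025; the standard-time date in Orora, 15 March 2025, is outside that window, so Orora is on standard time at UTC+08:30.
01:30 UTC + 8h30m = 10:00 local.

10:00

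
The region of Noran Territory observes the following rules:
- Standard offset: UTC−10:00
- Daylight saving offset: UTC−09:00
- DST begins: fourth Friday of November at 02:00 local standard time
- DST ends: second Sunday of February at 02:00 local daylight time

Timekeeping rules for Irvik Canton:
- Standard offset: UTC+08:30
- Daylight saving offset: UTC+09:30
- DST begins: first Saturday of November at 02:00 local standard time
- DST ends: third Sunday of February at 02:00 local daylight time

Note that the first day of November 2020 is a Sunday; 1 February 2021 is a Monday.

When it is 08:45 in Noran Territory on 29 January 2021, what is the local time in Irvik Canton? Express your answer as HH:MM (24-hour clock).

1 November 2020 is a Sunday, so the first Friday is November 6 and the fourth is November 27.
1 February 2021 is a Monday, so the first Sunday is February 7 and the second is February 14.
29 January 2021 lies within the daylight-saving period (27 November 2020 – 14 February 2021), so Noran Territory is on daylight time, UTC−09:00.
08:45 Noran Territory + 9h = 17:45 UTC.
1 November 2020 is a Sunday, so the first Saturday is November 7.
1 February 2021 is a Monday, so the first Sunday is February 7 and the third is February 21.
At the standard offset (UTC+08:30), 17:45 UTC + 8h30m = 02:15 Irvik Canton standard time (rolling into the next day, 30 January 2021).
The standard-time date in Irvik Canton, 30 January 2021, lies within the daylight-saving period (7 November 2020 – 21 February 2021), so Irvik Canton is on daylight time, UTC+09:30.
17:45 UTC + 9h30m = 03:15 Irvik Canton (rolling into the next day, 30 January 2021).

03:15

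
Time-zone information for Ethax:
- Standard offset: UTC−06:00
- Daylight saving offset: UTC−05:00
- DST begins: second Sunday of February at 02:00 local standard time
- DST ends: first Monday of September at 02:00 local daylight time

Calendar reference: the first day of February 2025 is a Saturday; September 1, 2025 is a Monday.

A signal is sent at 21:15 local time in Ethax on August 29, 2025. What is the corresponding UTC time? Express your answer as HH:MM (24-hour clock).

02:15

1 February 2025 is a Saturday, so the first Sunday is February 2 and the second is February 9.
1 September 2025 is a Monday, so the first Monday is September 1.
August 29, 2025 lies within the daylight-saving period (9 February – 1 September), so Ethax is on daylight time, UTC−05:00.
21:15 local + 5h = 02:15 UTC (rolling into the next day, 30 August 2025).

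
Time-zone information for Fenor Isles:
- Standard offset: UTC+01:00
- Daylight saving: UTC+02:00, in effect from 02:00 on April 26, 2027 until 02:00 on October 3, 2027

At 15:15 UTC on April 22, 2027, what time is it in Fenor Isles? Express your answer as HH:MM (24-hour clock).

16:15

At the standard offset (UTC+01:00), 15:15 UTC + 1h = 16:15 Fenor Isles standard time.
The standard-time date in Fenor Isles, April 22, 2027, is outside the daylight-saving period (26 April – 3 October), so Fenor Isles is on standard time, UTC+01:00.
15:15 UTC + 1h = 16:15 local.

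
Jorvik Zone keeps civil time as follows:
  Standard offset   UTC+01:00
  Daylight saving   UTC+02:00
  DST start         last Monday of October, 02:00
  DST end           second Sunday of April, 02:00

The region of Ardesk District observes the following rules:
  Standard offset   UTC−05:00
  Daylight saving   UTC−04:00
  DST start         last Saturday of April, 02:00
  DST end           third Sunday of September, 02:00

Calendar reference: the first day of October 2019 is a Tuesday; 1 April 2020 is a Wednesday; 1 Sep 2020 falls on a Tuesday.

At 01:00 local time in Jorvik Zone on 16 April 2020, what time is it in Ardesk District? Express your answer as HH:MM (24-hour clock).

19:00

1 October 2019 is a Tuesday, so Mondays fall on 7, 14, 21, 28; the last is October 28.
1 April 2020 is a Wednesday, so the first Sunday is April 5 and the second is April 12.
16 April 2020 is outside the daylight-saving period (28 October 2019 – 12 April 2020), so Jorvik Zone is on standard time, UTC+01:00.
01:00 Jorvik Zone − 1h = 00:00 UTC.
1 April 2020 is a Wednesday, so Saturdays fall on 4, 11, 18, 25; the last is April 25.
1 September 2020 is a Tuesday, so the first Sunday is September 6 and the third is September 20.
At the standard offset (UTC−05:00), 00:00 UTC − 5h = 19:00 Ardesk District standard time (rolling into the previous day, 15 April 2020).
Daylight saving runs 25 April – 20 September; the standard-time date in Ardesk District, 15 April 2020, is outside that window, so Ardesk District is on standard time at UTC−05:00.
00:00 UTC − 5h = 19:00 Ardesk District (rolling into the previous day, 15 April 2020).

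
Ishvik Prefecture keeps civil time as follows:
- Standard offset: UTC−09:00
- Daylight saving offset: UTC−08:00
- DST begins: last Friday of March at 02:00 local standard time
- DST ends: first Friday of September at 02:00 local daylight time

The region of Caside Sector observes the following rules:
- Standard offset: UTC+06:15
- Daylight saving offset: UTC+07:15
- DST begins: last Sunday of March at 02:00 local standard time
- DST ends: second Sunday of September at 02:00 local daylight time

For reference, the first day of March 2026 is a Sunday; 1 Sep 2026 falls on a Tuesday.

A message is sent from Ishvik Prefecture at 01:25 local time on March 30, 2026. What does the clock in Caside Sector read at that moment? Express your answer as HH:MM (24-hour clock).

16:40

1 March 2026 is a Sunday, so Fridays fall on 6, 13, 20, 27; the last is March 27.
1 September 2026 is a Tuesday, so the first Friday is September 4.
March 30, 2026 lies within the daylight-saving period (27 March – 4 September), so Ishvik Prefecture is on daylight time, UTC−08:00.
01:25 Ishvik Prefecture + 8h = 09:25 UTC.
1 March 2026 is a Sunday, so Sundays fall on 1, 8, 15, 22, 29; the last is March 29.
1 September 2026 is a Tuesday, so the first Sunday is September 6 and the second is September 13.
At the standard offset (UTC+06:15), 09:25 UTC + 6h15m = 15:40 Caside Sector standard time.
The standard-time date in Caside Sector, March 30, 2026, lies within the daylight-saving period (29 March – 13 September), so Caside Sector is on daylight time, UTC+07:15.
09:25 UTC + 7h15m = 16:40 Caside Sector.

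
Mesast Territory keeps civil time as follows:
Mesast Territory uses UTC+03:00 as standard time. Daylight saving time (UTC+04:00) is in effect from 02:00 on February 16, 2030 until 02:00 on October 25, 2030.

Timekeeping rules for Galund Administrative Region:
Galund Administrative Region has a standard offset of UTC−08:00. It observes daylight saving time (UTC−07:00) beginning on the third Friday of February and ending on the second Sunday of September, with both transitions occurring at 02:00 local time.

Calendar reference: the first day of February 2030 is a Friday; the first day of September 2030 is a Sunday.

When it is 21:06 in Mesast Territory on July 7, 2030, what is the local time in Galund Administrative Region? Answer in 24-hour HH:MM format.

10:06

July 7, 2030 lies within the daylight-saving period (16 February – 25 October), so Mesast Territory is on daylight time, UTC+04:00.
21:06 Mesast Territory − 4h = 17:06 UTC.
1 February 2030 is a Friday, so the first Friday is February 1 and the third is February 15.
1 September 2030 is a Sunday, so the first Sunday is September 1 and the second is September 8.
At the standard offset (UTC−08:00), 17:06 UTC − 8h = 09:06 Galund Administrative Region standard time.
Daylight saving runs 15 February – 8 September; the standard-time date in Galund Administrative Region, July 7, 2030, is inside that window, so Galund Administrative Region is at UTC−07:00.
17:06 UTC − 7h = 10:06 Galund Administrative Region.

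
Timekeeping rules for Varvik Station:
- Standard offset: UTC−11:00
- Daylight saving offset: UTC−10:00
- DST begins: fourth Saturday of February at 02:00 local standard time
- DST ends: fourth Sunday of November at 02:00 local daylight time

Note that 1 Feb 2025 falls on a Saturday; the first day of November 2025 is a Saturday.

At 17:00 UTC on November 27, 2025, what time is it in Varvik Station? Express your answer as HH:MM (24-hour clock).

06:00

1 February 2025 is a Saturday, so the first Saturday is February 1 and the fourth is February 22.
1 November 2025 is a Saturday, so the first Sunday is November 2 and the fourth is November 23.
At the standard offset (UTC−11:00), 17:00 UTC − 11h = 06:00 Varvik Station standard time.
The standard-time date in Varvik Station, November 27, 2025, does not fall between 22 February and 23 November, so daylight saving is not in effect and Varvik Station is at UTC−11:00.
17:00 UTC − 11h = 06:00 local.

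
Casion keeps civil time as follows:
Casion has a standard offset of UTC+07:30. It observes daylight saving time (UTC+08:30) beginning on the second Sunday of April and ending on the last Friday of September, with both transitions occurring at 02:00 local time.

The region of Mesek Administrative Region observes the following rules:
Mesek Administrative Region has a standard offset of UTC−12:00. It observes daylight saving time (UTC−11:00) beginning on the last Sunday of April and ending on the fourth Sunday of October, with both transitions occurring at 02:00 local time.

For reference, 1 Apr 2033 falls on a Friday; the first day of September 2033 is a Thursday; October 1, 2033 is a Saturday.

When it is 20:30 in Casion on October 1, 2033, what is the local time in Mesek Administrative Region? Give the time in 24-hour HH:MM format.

1 April 2033 is a Friday, so the first Sunday is April 3 and the second is April 10.
1 September 2033 is a Thursday, so Fridays fall on 2, 9, 16, 23, 30; the last is September 30.
October 1, 2033 does not fall between 10 April and 30 September, so daylight saving is not in effect and Casion is at UTC+07:30.
20:30 Casion − 7h30m = 13:00 UTC.
1 April 2033 is a Friday, so Sundays fall on 3, 10, 17, 24; the last is April 24.
1 October 2033 is a Saturday, so the first Sunday is October 2 and the fourth is October 23.
At the standard offset (UTC−12:00), 13:00 UTC − 12h = 01:00 Mesek Administrative Region standard time.
The standard-time date in Mesek Administrative Region, October 1, 2033, falls between 24 April and 23 October, so daylight saving is in effect and Mesek Administrative Region is at UTC−11:00.
13:00 UTC − 11h = 02:00 Mesek Administrative Region.

02:00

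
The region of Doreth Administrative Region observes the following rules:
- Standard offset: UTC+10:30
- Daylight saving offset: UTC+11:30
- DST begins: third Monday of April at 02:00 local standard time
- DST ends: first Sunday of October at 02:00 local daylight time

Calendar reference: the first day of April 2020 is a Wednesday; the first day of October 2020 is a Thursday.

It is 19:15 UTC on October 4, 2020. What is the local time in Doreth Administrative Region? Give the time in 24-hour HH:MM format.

1 April 2020 is a Wednesday, so the first Monday is April 6 and the third is April 20.
1 October 2020 is a Thursday, so the first Sunday is October 4.
At the standard offset (UTC+10:30), 19:15 UTC + 10h30m = 05:45 Doreth Administrative Region standard time (rolling into the next day, 5 October 2020).
Daylight saving runs 20 April – 4 October; the standard-time date in Doreth Administrative Region, October 5, 2020, is outside that window, so Doreth Administrative Region is on standard time at UTC+10:30.
19:15 UTC + 10h30m = 05:45 local (rolling into the next day, 5 October 2020).

05:45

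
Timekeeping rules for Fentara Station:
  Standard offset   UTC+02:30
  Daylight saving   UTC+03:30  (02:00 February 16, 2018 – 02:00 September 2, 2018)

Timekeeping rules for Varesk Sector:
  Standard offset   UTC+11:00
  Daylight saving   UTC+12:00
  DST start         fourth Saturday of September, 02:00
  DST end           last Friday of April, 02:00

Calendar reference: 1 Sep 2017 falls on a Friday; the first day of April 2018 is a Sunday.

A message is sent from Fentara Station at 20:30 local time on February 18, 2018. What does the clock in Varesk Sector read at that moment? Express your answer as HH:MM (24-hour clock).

05:00

Daylight saving runs 16 February – 2 September; February 18, 2018 is inside that window, so Fentara Station is at UTC+03:30.
20:30 Fentara Station − 3h30m = 17:00 UTC.
1 September 2017 is a Friday, so the first Saturday is September 2 and the fourth is September 23.
1 April 2018 is a Sunday, so Fridays fall on 6, 13, 20, 27; the last is April 27.
At the standard offset (UTC+11:00), 17:00 UTC + 11h = 04:00 Varesk Sector standard time (rolling into the next day, 19 February 2018).
The standard-time date in Varesk Sector, February 19, 2018, lies within the daylight-saving period (23 September 2017 – 27 April 2018), so Varesk Sector is on daylight time, UTC+12:00.
17:00 UTC + 12h = 05:00 Varesk Sector (rolling into the next day, 19 February 2018).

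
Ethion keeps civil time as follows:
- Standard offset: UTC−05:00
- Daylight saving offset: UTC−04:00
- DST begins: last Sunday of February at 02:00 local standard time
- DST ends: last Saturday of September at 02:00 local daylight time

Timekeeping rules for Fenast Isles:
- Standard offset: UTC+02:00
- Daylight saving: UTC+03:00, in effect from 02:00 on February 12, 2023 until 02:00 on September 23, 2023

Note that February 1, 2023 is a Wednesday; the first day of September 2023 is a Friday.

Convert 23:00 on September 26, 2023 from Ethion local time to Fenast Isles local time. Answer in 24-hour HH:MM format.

1 February 2023 is a Wednesday, so Sundays fall on 5, 12, 19, 26; the last is February 26.
1 September 2023 is a Friday, so Saturdays fall on 2, 9, 16, 23, 30; the last is September 30.
September 26, 2023 falls between 26 February and 30 September, so daylight saving is in effect and Ethion is at UTC−04:00.
23:00 Ethion + 4h = 03:00 UTC (rolling into the next day, 27 September 2023).
At the standard offset (UTC+02:00), 03:00 UTC + 2h = 05:00 Fenast Isles standard time.
The standard-time date in Fenast Isles, September 27, 2023, is outside the daylight-saving period (12 February – 23 September), so Fenast Isles is on standard time, UTC+02:00.
03:00 UTC + 2h = 05:00 Fenast Isles.

05:00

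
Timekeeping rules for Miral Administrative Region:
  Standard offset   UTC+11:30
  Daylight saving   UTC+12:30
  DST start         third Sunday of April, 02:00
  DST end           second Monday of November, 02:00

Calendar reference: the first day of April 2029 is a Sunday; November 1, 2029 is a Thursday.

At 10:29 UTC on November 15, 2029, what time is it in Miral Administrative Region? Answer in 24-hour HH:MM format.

21:59

1 April 2029 is a Sunday, so the first Sunday is April 1 and the third is April 15.
1 November 2029 is a Thursday, so the first Monday is November 5 and the second is November 12.
At the standard offset (UTC+11:30), 10:29 UTC + 11h30m = 21:59 Miral Administrative Region standard time.
The standard-time date in Miral Administrative Region, November 15, 2029, does not fall between 15 April and 12 November, so daylight saving is not in effect and Miral Administrative Region is at UTC+11:30.
10:29 UTC + 11h30m = 21:59 local.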